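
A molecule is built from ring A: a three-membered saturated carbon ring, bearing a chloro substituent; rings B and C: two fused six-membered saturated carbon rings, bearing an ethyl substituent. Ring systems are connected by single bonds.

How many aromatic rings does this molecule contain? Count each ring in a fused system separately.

0

Ring A has only sp³ atoms, so it is not fully conjugated — not aromatic (cyclopropane).
Ring B has only sp³ atoms, so it is not fully conjugated — not aromatic (cyclohexane ring).
Ring C has only sp³ atoms, so it is not fully conjugated — not aromatic (cyclohexane ring).
No ring is aromatic. Total: 0.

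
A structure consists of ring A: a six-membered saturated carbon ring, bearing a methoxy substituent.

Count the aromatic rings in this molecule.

0

Ring A has only sp³ atoms, so it is not fully conjugated — not aromatic (cyclohexane).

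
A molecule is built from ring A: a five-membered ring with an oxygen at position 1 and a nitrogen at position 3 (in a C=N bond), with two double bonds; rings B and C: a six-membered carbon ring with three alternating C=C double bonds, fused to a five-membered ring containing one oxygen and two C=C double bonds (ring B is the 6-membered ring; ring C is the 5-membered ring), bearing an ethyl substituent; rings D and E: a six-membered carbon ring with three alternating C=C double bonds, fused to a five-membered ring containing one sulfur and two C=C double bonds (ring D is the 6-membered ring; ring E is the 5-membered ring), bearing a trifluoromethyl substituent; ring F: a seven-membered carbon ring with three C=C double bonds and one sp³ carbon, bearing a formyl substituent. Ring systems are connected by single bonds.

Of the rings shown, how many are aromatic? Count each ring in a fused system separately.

Ring A is fully conjugated (every ring atom contributes a p orbital); 2 ring double bonds (4 π electrons) plus a heteroatom lone pair (2) give 6 π electrons. 6 = 4(1)+2, so ring A is aromatic (oxazole).
Rings B and C form a fused bicyclic system (with one oxygen) with 9 sp² atoms and 10 π electrons from ring double bonds plus a heteroatom lone pair. 10 = 4(2)+2, so the system is aromatic and both rings count as aromatic (benzofuran).
Rings D and E form a fused bicyclic system (with one sulfur) with 9 sp² atoms and 10 π electrons from ring double bonds plus a heteroatom lone pair. 10 = 4(2)+2, so the system is aromatic and both rings count as aromatic (benzothiophene).
Ring F has one sp³ carbon, so it is not fully conjugated — not aromatic (cycloheptatriene).
Aromatic: A, B, C, D, E. Total: 5.

5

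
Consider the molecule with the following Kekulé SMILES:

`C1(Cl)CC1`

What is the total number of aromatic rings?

The SMILES encodes a three-membered saturated carbon ring.
The 3-membered ring has only sp³ atoms, so it is not fully conjugated — not aromatic (cyclopropane).

0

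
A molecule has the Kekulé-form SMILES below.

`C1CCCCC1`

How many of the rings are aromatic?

The SMILES encodes a six-membered saturated carbon ring.
The 6-membered ring has only sp³ atoms, so it is not fully conjugated — not aromatic (cyclohexane).

0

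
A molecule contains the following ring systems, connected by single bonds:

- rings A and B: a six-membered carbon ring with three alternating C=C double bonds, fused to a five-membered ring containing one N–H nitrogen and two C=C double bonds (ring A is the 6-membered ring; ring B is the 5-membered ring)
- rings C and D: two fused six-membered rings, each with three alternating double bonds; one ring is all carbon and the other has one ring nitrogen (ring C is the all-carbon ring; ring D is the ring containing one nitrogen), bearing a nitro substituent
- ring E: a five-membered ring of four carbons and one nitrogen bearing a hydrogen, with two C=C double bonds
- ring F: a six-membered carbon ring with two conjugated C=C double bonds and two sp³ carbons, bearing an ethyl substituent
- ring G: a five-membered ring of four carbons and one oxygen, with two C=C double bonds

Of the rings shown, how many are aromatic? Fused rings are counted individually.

6

Rings A and B form a fused bicyclic system (with one N–H) with 9 sp² atoms and 10 π electrons from ring double bonds plus a heteroatom lone pair. 10 = 4(2)+2, so the system is aromatic and both rings count as aromatic (indole).
Rings C and D form a fused bicyclic system (with one nitrogen) with 10 sp² atoms and 10 π electrons from ring double bonds. 10 = 4(2)+2, so the system is aromatic and both rings count as aromatic (quinoline).
Ring E is fully conjugated (every ring atom contributes a p orbital); 2 ring double bonds (4 π electrons) plus a heteroatom lone pair (2) give 6 π electrons. That satisfies 4n+2 with n=1, so ring E is aromatic (pyrrole).
Ring F has two sp³ carbons, so it is not fully conjugated — not aromatic (1,3-cyclohexadiene).
Ring G is fully conjugated (every ring atom contributes a p orbital); 2 ring double bonds (4 π electrons) plus a heteroatom lone pair (2) give 6 π electrons. 6 = 4(1)+2, so ring G is aromatic (furan).
Aromatic: A, B, C, D, E, G. Total: 6.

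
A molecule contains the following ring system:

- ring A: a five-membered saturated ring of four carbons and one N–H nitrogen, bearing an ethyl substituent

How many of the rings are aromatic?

0

Ring A has only sp³ atoms, so it is not fully conjugated — not aromatic (pyrrolidine).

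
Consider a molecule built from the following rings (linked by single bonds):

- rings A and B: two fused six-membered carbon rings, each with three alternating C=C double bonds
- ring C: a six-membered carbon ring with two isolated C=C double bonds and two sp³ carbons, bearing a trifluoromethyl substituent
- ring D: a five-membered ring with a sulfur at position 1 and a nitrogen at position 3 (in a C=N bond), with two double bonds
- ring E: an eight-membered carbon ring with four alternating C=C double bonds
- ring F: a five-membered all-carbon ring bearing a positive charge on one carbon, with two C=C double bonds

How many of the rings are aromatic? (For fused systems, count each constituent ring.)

3

Rings A and B form a fused bicyclic system with 10 sp² atoms and 10 π electrons from ring double bonds. 10 = 4(2)+2, so the system is aromatic and both rings count as aromatic (naphthalene).
Ring C has two sp³ carbons, so it is not fully conjugated — not aromatic (1,4-cyclohexadiene).
Ring D is fully conjugated (every ring atom contributes a p orbital); 2 ring double bonds (4 π electrons) plus a heteroatom lone pair (2) give 6 π electrons. 6 = 4(1)+2, so ring D is aromatic (thiazole).
Ring E has only sp² ring atoms; a planar conformation would have a fully conjugated π system of 8 electrons. But 8 = 4(2), which is 4n not 4n+2, so ring E is not aromatic (cyclooctatetraene) — cyclooctatetraene distorts into a non-planar tub to avoid antiaromaticity.
Ring F has only sp² ring atoms; a planar conformation would have a fully conjugated π system of 4 electrons. But 4 = 4(1), which is 4n not 4n+2, so ring F is not aromatic (cyclopentadienyl cation).
Aromatic: A, B, D. Total: 3.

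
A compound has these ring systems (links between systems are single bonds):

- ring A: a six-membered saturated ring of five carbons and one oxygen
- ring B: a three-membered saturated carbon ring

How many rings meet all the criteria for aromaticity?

Ring A has only sp³ atoms, so it is not fully conjugated — not aromatic (tetrahydropyran).
Ring B has only sp³ atoms, so it is not fully conjugated — not aromatic (cyclopropane).
No ring is aromatic. Total: 0.

0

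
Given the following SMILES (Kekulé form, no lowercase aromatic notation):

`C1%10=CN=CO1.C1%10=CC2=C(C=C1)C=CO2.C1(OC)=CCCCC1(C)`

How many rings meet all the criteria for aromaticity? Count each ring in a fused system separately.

3

The SMILES encodes a five-membered ring with an oxygen at position 1 and a nitrogen at position 3 (in a C=N bond), with two double bonds; a six-membered carbon ring with three alternating C=C double bonds, fused to a five-membered ring containing one oxygen and two C=C double bonds; a six-membered carbon ring with one C=C double bond.
The 5-membered ring with one oxygen and one =N– is fully conjugated (every ring atom contributes a p orbital); 2 ring double bonds (4 π electrons) plus a heteroatom lone pair (2) give 6 π electrons. Since 6 = 4n+2 (n=1), it is aromatic (oxazole).
The fused 6/5-membered bicyclic (with one oxygen) is a single π system with 9 sp² atoms and 10 π electrons from ring double bonds plus a heteroatom lone pair. 10 = 4(2)+2, so the system is aromatic and both rings count as aromatic (benzofuran).
The 6-membered ring has four sp³ carbons, so it is not fully conjugated — not aromatic (cyclohexene).
3 of the 4 rings are aromatic. Total: 3.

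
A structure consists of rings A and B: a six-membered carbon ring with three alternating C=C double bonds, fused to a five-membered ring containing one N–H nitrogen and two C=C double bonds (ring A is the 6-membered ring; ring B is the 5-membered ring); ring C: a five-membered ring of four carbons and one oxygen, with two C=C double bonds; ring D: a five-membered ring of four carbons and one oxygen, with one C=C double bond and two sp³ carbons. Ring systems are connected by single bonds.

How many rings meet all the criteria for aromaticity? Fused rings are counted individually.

Rings A and B form a fused bicyclic system (with one N–H) with 9 sp² atoms and 10 π electrons from ring double bonds plus a heteroatom lone pair. 10 = 4(2)+2, so the system is aromatic and both rings count as aromatic (indole).
Ring C is planar and fully conjugated; 2 ring double bonds (4 π electrons) plus a heteroatom lone pair (2) give 6 π electrons. That satisfies 4n+2 with n=1, so ring C is aromatic (furan).
Ring D has two sp³ carbons, so it is not fully conjugated — not aromatic (2,3-dihydrofuran).
Aromatic: A, B, C. Total: 3.

3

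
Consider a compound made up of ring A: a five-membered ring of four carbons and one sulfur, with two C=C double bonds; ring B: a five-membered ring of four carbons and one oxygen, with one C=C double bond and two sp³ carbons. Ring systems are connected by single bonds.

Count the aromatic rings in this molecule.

Ring A has a continuous p-orbital overlap around the ring; 2 ring double bonds (4 π electrons) plus a heteroatom lone pair (2) give 6 π electrons. Since 6 = 4n+2 (n=1), ring A is aromatic (thiophene).
Ring B has two sp³ carbons, so it is not fully conjugated — not aromatic (2,3-dihydrofuran).
Aromatic: A. Total: 1.

1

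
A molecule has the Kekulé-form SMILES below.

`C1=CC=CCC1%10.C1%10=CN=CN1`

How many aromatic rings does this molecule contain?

The SMILES encodes a six-membered carbon ring with two conjugated C=C double bonds and two sp³ carbons; a five-membered ring with nitrogens at positions 1 and 3 (one bearing H, one in a C=N bond) and two double bonds.
The 6-membered ring has two sp³ carbons, so it is not fully conjugated — not aromatic (1,3-cyclohexadiene).
The 5-membered ring with two nitrogens (one N–H, one =N–) is fully conjugated (every ring atom contributes a p orbital); 2 ring double bonds (4 π electrons) plus a heteroatom lone pair (2) give 6 π electrons. 6 = 4(1)+2, so it is aromatic (imidazole).
1 of the 2 rings is aromatic. Total: 1.

1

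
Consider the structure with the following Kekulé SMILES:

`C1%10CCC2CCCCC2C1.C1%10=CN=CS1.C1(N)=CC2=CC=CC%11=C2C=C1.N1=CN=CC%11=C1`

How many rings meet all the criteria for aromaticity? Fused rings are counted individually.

The SMILES encodes two fused six-membered saturated carbon rings; a five-membered ring with a sulfur at position 1 and a nitrogen at position 3 (in a C=N bond), with two double bonds; two fused six-membered carbon rings, each with three alternating C=C double bonds; a six-membered ring with nitrogens at positions 1 and 3 and three alternating double bonds.
The 6-membered ring has only sp³ atoms, so it is not fully conjugated — not aromatic (cyclohexane ring).
The second 6-membered ring has only sp³ atoms, so it is not fully conjugated — not aromatic (cyclohexane ring).
The 5-membered ring with one sulfur and one =N– is fully conjugated (every ring atom contributes a p orbital); 2 ring double bonds (4 π electrons) plus a heteroatom lone pair (2) give 6 π electrons. 6 = 4(1)+2, so it is aromatic (thiazole).
The fused 6/6-membered bicyclic is a single π system with 10 sp² atoms and 10 π electrons from ring double bonds. 10 = 4(2)+2, so the system is aromatic and both rings count as aromatic (naphthalene).
The 6-membered ring with two nitrogens (1,3) has a continuous p-orbital overlap around the ring; 3 ring double bonds give 6 π electrons. That satisfies 4n+2 with n=1, so it is aromatic (pyrimidine).
4 of the 6 rings are aromatic. Total: 4.

4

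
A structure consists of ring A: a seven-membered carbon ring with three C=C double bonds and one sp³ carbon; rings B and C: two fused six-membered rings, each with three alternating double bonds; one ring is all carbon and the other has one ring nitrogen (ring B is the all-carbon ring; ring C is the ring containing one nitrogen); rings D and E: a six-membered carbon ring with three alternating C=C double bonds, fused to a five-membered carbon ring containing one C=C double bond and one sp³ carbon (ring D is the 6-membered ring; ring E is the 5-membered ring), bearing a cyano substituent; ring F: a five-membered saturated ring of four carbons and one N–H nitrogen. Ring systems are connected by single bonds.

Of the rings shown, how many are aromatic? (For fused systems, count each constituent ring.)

3

Ring A has one sp³ carbon, so it is not fully conjugated — not aromatic (cycloheptatriene).
Rings B and C form a fused bicyclic system (with one nitrogen) with 10 sp² atoms and 10 π electrons from ring double bonds. 10 = 4(2)+2, so the system is aromatic and both rings count as aromatic (quinoline).
Ring D is planar and fully conjugated; 3 ring double bonds give 6 π electrons. Since 6 = 4n+2 (n=1), ring D is aromatic (benzene ring).
Ring E has one sp³ carbon, so it is not fully conjugated — not aromatic (cyclopentene ring).
Ring F has only sp³ atoms, so it is not fully conjugated — not aromatic (pyrrolidine).
Aromatic: B, C, D. Total: 3.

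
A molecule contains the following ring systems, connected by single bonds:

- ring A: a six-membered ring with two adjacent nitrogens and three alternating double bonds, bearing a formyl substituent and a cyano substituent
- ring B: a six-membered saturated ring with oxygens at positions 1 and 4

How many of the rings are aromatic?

Ring A is fully conjugated (every ring atom contributes a p orbital); 3 ring double bonds give 6 π electrons. Since 6 = 4n+2 (n=1), ring A is aromatic (pyridazine).
Ring B has only sp³ atoms, so it is not fully conjugated — not aromatic (1,4-dioxane).
Aromatic: A. Total: 1.

1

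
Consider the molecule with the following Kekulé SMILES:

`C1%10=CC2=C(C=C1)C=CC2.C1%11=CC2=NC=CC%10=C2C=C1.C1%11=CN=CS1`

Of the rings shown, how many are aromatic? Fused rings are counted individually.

The SMILES encodes a six-membered carbon ring with three alternating C=C double bonds, fused to a five-membered carbon ring containing one C=C double bond and one sp³ carbon; two fused six-membered rings, each with three alternating double bonds; one ring is all carbon and the other has one ring nitrogen; a five-membered ring with a sulfur at position 1 and a nitrogen at position 3 (in a C=N bond), with two double bonds.
The 6-membered ring is planar and fully conjugated; 3 ring double bonds give 6 π electrons. 6 = 4(1)+2, so it is aromatic (benzene ring).
The 5-membered ring has one sp³ carbon, so it is not fully conjugated — not aromatic (cyclopentene ring).
The fused 6/6-membered bicyclic (with one nitrogen) is a single π system with 10 sp² atoms and 10 π electrons from ring double bonds. 10 = 4(2)+2, so the system is aromatic and both rings count as aromatic (quinoline).
The 5-membered ring with one sulfur and one =N– is fully conjugated (every ring atom contributes a p orbital); 2 ring double bonds (4 π electrons) plus a heteroatom lone pair (2) give 6 π electrons. That satisfies 4n+2 with n=1, so it is aromatic (thiazole).
4 of the 5 rings are aromatic. Total: 4.

4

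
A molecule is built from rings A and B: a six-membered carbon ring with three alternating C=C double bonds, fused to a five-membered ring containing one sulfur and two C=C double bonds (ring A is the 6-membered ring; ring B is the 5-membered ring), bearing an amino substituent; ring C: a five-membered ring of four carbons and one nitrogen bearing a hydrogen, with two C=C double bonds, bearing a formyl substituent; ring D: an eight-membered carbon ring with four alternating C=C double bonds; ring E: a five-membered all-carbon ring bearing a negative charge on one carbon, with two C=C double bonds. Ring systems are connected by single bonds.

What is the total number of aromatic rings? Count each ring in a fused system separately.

Rings A and B form a fused bicyclic system (with one sulfur) with 9 sp² atoms and 10 π electrons from ring double bonds plus a heteroatom lone pair. 10 = 4(2)+2, so the system is aromatic and both rings count as aromatic (benzothiophene).
Ring C is fully conjugated (every ring atom contributes a p orbital); 2 ring double bonds (4 π electrons) plus a heteroatom lone pair (2) give 6 π electrons. 6 = 4(1)+2, so ring C is aromatic (pyrrole).
Ring D has only sp² ring atoms; a planar conformation would have a fully conjugated π system of 8 electrons. But 8 = 4(2), which is 4n not 4n+2, so ring D is not aromatic (cyclooctatetraene) — cyclooctatetraene distorts into a non-planar tub to avoid antiaromaticity.
Ring E is fully conjugated (every ring atom contributes a p orbital); 2 ring double bonds (4 π electrons) plus the carbanion lone pair (2) give 6 π electrons. That satisfies 4n+2 with n=1, so ring E is aromatic (cyclopentadienyl anion).
Aromatic: A, B, C, E. Total: 4.

4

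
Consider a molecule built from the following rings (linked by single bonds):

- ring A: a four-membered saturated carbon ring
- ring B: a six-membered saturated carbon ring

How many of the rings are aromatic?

0

Ring A has only sp³ atoms, so it is not fully conjugated — not aromatic (cyclobutane).
Ring B has only sp³ atoms, so it is not fully conjugated — not aromatic (cyclohexane).
No ring is aromatic. Total: 0.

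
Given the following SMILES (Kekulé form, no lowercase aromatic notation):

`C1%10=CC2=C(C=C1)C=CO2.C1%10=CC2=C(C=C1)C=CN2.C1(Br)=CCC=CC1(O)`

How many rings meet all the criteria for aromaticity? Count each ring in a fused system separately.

4

The SMILES encodes a six-membered carbon ring with three alternating C=C double bonds, fused to a five-membered ring containing one oxygen and two C=C double bonds; a six-membered carbon ring with three alternating C=C double bonds, fused to a five-membered ring containing one N–H nitrogen and two C=C double bonds; a six-membered carbon ring with two isolated C=C double bonds and two sp³ carbons.
The fused 6/5-membered bicyclic (with one oxygen) is a single π system with 9 sp² atoms and 10 π electrons from ring double bonds plus a heteroatom lone pair. 10 = 4(2)+2, so the system is aromatic and both rings count as aromatic (benzofuran).
The fused 6/5-membered bicyclic (with one N–H) is a single π system with 9 sp² atoms and 10 π electrons from ring double bonds plus a heteroatom lone pair. 10 = 4(2)+2, so the system is aromatic and both rings count as aromatic (indole).
The 6-membered ring has two sp³ carbons, so it is not fully conjugated — not aromatic (1,4-cyclohexadiene).
4 of the 5 rings are aromatic. Total: 4.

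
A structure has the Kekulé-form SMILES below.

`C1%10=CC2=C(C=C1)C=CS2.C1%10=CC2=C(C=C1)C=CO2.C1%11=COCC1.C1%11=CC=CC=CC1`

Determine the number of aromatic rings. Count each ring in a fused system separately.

The SMILES encodes a six-membered carbon ring with three alternating C=C double bonds, fused to a five-membered ring containing one sulfur and two C=C double bonds; a six-membered carbon ring with three alternating C=C double bonds, fused to a five-membered ring containing one oxygen and two C=C double bonds; a five-membered ring of four carbons and one oxygen, with one C=C double bond and two sp³ carbons; a seven-membered carbon ring with three C=C double bonds and one sp³ carbon.
The fused 6/5-membered bicyclic (with one sulfur) is a single π system with 9 sp² atoms and 10 π electrons from ring double bonds plus a heteroatom lone pair. 10 = 4(2)+2, so the system is aromatic and both rings count as aromatic (benzothiophene).
The fused 6/5-membered bicyclic (with one oxygen) is a single π system with 9 sp² atoms and 10 π electrons from ring double bonds plus a heteroatom lone pair. 10 = 4(2)+2, so the system is aromatic and both rings count as aromatic (benzofuran).
The 5-membered ring with one oxygen has two sp³ carbons, so it is not fully conjugated — not aromatic (2,3-dihydrofuran).
The 7-membered ring has one sp³ carbon, so it is not fully conjugated — not aromatic (cycloheptatriene).
4 of the 6 rings are aromatic. Total: 4.

4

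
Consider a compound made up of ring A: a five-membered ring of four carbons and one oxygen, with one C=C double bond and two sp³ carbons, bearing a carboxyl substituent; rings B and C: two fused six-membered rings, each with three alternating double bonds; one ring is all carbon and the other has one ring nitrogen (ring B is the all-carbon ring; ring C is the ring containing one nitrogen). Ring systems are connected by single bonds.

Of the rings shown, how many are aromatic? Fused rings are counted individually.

Ring A has two sp³ carbons, so it is not fully conjugated — not aromatic (2,3-dihydrofuran).
Rings B and C form a fused bicyclic system (with one nitrogen) with 10 sp² atoms and 10 π electrons from ring double bonds. 10 = 4(2)+2, so the system is aromatic and both rings count as aromatic (quinoline).
Aromatic: B, C. Total: 2.

2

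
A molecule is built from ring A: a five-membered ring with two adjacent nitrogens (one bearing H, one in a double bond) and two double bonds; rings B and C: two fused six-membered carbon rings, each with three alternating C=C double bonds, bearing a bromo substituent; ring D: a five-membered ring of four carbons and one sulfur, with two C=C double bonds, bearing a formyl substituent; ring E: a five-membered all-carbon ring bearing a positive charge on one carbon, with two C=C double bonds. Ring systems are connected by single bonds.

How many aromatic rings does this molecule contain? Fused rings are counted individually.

Ring A is planar and fully conjugated; 2 ring double bonds (4 π electrons) plus a heteroatom lone pair (2) give 6 π electrons. That satisfies 4n+2 with n=1, so ring A is aromatic (pyrazole).
Rings B and C form a fused bicyclic system with 10 sp² atoms and 10 π electrons from ring double bonds. 10 = 4(2)+2, so the system is aromatic and both rings count as aromatic (naphthalene).
Ring D is fully conjugated (every ring atom contributes a p orbital); 2 ring double bonds (4 π electrons) plus a heteroatom lone pair (2) give 6 π electrons. That satisfies 4n+2 with n=1, so ring D is aromatic (thiophene).
Ring E has only sp² ring atoms; a planar conformation would have a fully conjugated π system of 4 electrons. But 4 = 4(1), which is 4n not 4n+2, so ring E is not aromatic (cyclopentadienyl cation).
Aromatic: A, B, C, D. Total: 4.

4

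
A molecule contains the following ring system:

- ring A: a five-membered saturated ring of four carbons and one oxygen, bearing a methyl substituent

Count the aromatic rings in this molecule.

0

Ring A has only sp³ atoms, so it is not fully conjugated — not aromatic (tetrahydrofuran).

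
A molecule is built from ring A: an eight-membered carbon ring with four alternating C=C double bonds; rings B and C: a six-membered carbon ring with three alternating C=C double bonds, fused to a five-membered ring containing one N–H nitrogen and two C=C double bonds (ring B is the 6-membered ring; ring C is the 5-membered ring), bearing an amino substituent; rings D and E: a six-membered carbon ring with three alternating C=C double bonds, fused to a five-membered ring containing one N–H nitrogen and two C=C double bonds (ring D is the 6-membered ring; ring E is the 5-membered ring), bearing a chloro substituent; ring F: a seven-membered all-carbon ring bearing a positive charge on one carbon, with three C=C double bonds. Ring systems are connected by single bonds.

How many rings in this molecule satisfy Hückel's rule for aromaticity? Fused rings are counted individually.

5

Ring A has only sp² ring atoms; a planar conformation would have a fully conjugated π system of 8 electrons. But 8 = 4(2), which is 4n not 4n+2, so ring A is not aromatic (cyclooctatetraene) — cyclooctatetraene distorts into a non-planar tub to avoid antiaromaticity.
Rings B and C form a fused bicyclic system (with one N–H) with 9 sp² atoms and 10 π electrons from ring double bonds plus a heteroatom lone pair. 10 = 4(2)+2, so the system is aromatic and both rings count as aromatic (indole).
Rings D and E form a fused bicyclic system (with one N–H) with 9 sp² atoms and 10 π electrons from ring double bonds plus a heteroatom lone pair. 10 = 4(2)+2, so the system is aromatic and both rings count as aromatic (indole).
Ring F has a continuous p-orbital overlap around the ring; 3 ring double bonds (6 π electrons) plus the carbocation's empty p orbital (0, but keeps the ring conjugated) give 6 π electrons. 6 = 4(1)+2, so ring F is aromatic (tropylium cation).
Aromatic: B, C, D, E, F. Total: 5.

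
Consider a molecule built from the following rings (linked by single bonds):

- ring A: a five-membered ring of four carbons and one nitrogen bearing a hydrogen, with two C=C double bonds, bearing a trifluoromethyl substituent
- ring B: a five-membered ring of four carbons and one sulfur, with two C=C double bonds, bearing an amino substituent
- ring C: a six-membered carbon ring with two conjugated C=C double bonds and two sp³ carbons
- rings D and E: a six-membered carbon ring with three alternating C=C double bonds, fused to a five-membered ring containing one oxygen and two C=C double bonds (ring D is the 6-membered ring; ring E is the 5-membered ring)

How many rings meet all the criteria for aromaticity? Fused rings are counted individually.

Ring A has a continuous p-orbital overlap around the ring; 2 ring double bonds (4 π electrons) plus a heteroatom lone pair (2) give 6 π electrons. 6 = 4(1)+2, so ring A is aromatic (pyrrole).
Ring B is fully conjugated (every ring atom contributes a p orbital); 2 ring double bonds (4 π electrons) plus a heteroatom lone pair (2) give 6 π electrons. Since 6 = 4n+2 (n=1), ring B is aromatic (thiophene).
Ring C has two sp³ carbons, so it is not fully conjugated — not aromatic (1,3-cyclohexadiene).
Rings D and E form a fused bicyclic system (with one oxygen) with 9 sp² atoms and 10 π electrons from ring double bonds plus a heteroatom lone pair. 10 = 4(2)+2, so the system is aromatic and both rings count as aromatic (benzofuran).
Aromatic: A, B, D, E. Total: 4.

4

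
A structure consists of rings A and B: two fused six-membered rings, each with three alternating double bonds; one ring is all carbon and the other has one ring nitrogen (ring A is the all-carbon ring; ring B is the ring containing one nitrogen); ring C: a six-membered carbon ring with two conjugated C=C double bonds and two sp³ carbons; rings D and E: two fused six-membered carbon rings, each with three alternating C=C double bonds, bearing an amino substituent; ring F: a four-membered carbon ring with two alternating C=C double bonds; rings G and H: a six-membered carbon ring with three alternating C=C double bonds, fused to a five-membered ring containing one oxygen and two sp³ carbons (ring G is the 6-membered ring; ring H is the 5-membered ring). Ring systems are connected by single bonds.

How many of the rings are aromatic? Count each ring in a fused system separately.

Rings A and B form a fused bicyclic system (with one nitrogen) with 10 sp² atoms and 10 π electrons from ring double bonds. 10 = 4(2)+2, so the system is aromatic and both rings count as aromatic (quinoline).
Ring C has two sp³ carbons, so it is not fully conjugated — not aromatic (1,3-cyclohexadiene).
Rings D and E form a fused bicyclic system with 10 sp² atoms and 10 π electrons from ring double bonds. 10 = 4(2)+2, so the system is aromatic and both rings count as aromatic (naphthalene).
Ring F has only sp² ring atoms; a planar conformation would have a fully conjugated π system of 4 electrons. But 4 = 4(1), which is 4n not 4n+2, so ring F is not aromatic (cyclobutadiene) — cyclobutadiene is antiaromatic and distorts to a rectangle.
Ring G has a continuous p-orbital overlap around the ring; 3 ring double bonds give 6 π electrons. That satisfies 4n+2 with n=1, so ring G is aromatic (benzene ring).
Ring H has two sp³ carbons, so it is not fully conjugated — not aromatic (oxolane ring).
Aromatic: A, B, D, E, G. Total: 5.

5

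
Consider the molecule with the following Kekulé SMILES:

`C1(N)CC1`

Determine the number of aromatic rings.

The SMILES encodes a three-membered saturated carbon ring.
The 3-membered ring has only sp³ atoms, so it is not fully conjugated — not aromatic (cyclopropane).

0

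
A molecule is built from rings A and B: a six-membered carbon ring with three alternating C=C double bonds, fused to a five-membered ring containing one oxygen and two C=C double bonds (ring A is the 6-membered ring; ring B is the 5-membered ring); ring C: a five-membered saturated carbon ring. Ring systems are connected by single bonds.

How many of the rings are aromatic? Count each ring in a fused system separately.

Rings A and B form a fused bicyclic system (with one oxygen) with 9 sp² atoms and 10 π electrons from ring double bonds plus a heteroatom lone pair. 10 = 4(2)+2, so the system is aromatic and both rings count as aromatic (benzofuran).
Ring C has only sp³ atoms, so it is not fully conjugated — not aromatic (cyclopentane).
Aromatic: A, B. Total: 2.

2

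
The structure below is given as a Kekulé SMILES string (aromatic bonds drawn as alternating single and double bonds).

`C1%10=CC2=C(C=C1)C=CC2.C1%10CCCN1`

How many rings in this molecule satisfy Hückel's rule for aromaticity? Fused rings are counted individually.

1

The SMILES encodes a six-membered carbon ring with three alternating C=C double bonds, fused to a five-membered carbon ring containing one C=C double bond and one sp³ carbon; a five-membered saturated ring of four carbons and one N–H nitrogen.
The 6-membered ring is planar and fully conjugated; 3 ring double bonds give 6 π electrons. 6 = 4(1)+2, so it is aromatic (benzene ring).
The 5-membered ring has one sp³ carbon, so it is not fully conjugated — not aromatic (cyclopentene ring).
The 5-membered ring with one N–H has only sp³ atoms, so it is not fully conjugated — not aromatic (pyrrolidine).
1 of the 3 rings is aromatic. Total: 1.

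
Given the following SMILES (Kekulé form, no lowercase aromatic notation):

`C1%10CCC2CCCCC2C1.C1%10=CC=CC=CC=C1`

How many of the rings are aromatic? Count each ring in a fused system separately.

The SMILES encodes two fused six-membered saturated carbon rings; an eight-membered carbon ring with four alternating C=C double bonds.
The 6-membered ring has only sp³ atoms, so it is not fully conjugated — not aromatic (cyclohexane ring).
The second 6-membered ring has only sp³ atoms, so it is not fully conjugated — not aromatic (cyclohexane ring).
The 8-membered ring has only sp² ring atoms; a planar conformation would have a fully conjugated π system of 8 electrons. But 8 = 4(2), which is 4n not 4n+2, so it is not aromatic (cyclooctatetraene) — cyclooctatetraene distorts into a non-planar tub to avoid antiaromaticity.
None of the rings are aromatic. Total: 0.

0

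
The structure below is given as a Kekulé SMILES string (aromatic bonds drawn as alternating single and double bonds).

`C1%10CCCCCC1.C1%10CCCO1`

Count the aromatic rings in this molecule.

The SMILES encodes a seven-membered saturated carbon ring; a five-membered saturated ring of four carbons and one oxygen.
The 7-membered ring has only sp³ atoms, so it is not fully conjugated — not aromatic (cycloheptane).
The 5-membered ring with one oxygen has only sp³ atoms, so it is not fully conjugated — not aromatic (tetrahydrofuran).
None of the rings are aromatic. Total: 0.

0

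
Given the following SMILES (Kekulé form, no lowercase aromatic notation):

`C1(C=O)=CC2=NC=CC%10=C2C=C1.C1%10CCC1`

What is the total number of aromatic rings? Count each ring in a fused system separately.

2

The SMILES encodes two fused six-membered rings, each with three alternating double bonds; one ring is all carbon and the other has one ring nitrogen; a four-membered saturated carbon ring.
The fused 6/6-membered bicyclic (with one nitrogen) is a single π system with 10 sp² atoms and 10 π electrons from ring double bonds. 10 = 4(2)+2, so the system is aromatic and both rings count as aromatic (quinoline).
The 4-membered ring has only sp³ atoms, so it is not fully conjugated — not aromatic (cyclobutane).
2 of the 3 rings are aromatic. Total: 2.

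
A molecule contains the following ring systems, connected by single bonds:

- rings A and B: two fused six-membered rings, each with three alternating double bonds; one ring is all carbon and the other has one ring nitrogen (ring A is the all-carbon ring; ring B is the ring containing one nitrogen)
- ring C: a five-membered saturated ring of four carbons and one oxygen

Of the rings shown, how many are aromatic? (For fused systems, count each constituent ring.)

Rings A and B form a fused bicyclic system (with one nitrogen) with 10 sp² atoms and 10 π electrons from ring double bonds. 10 = 4(2)+2, so the system is aromatic and both rings count as aromatic (quinoline).
Ring C has only sp³ atoms, so it is not fully conjugated — not aromatic (tetrahydrofuran).
Aromatic: A, B. Total: 2.

2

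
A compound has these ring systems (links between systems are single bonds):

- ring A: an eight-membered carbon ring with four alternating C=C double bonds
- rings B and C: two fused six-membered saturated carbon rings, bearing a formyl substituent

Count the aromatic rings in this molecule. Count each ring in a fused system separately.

Ring A has only sp² ring atoms; a planar conformation would have a fully conjugated π system of 8 electrons. But 8 = 4(2), which is 4n not 4n+2, so ring A is not aromatic (cyclooctatetraene) — cyclooctatetraene distorts into a non-planar tub to avoid antiaromaticity.
Ring B has only sp³ atoms, so it is not fully conjugated — not aromatic (cyclohexane ring).
Ring C has only sp³ atoms, so it is not fully conjugated — not aromatic (cyclohexane ring).
No ring is aromatic. Total: 0.

0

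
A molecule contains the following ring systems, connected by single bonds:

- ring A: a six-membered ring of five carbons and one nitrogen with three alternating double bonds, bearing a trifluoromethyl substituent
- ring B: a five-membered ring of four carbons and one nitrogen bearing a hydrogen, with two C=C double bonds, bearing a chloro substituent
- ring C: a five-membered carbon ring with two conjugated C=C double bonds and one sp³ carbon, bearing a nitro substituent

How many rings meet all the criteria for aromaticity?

Ring A is fully conjugated (every ring atom contributes a p orbital); 3 ring double bonds give 6 π electrons. That satisfies 4n+2 with n=1, so ring A is aromatic (pyridine).
Ring B has a continuous p-orbital overlap around the ring; 2 ring double bonds (4 π electrons) plus a heteroatom lone pair (2) give 6 π electrons. Since 6 = 4n+2 (n=1), ring B is aromatic (pyrrole).
Ring C has one sp³ carbon, so it is not fully conjugated — not aromatic (cyclopentadiene).
Aromatic: A, B. Total: 2.

2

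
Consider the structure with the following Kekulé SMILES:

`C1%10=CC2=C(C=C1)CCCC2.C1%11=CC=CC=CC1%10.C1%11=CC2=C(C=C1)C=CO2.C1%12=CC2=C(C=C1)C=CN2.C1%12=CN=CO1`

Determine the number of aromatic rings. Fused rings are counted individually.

6

The SMILES encodes a six-membered carbon ring with three alternating C=C double bonds, fused to a saturated six-membered carbon ring; a seven-membered carbon ring with three C=C double bonds and one sp³ carbon; a six-membered carbon ring with three alternating C=C double bonds, fused to a five-membered ring containing one oxygen and two C=C double bonds; a six-membered carbon ring with three alternating C=C double bonds, fused to a five-membered ring containing one N–H nitrogen and two C=C double bonds; a five-membered ring with an oxygen at position 1 and a nitrogen at position 3 (in a C=N bond), with two double bonds.
The 6-membered ring is planar and fully conjugated; 3 ring double bonds give 6 π electrons. Since 6 = 4n+2 (n=1), it is aromatic (benzene ring).
The second 6-membered ring has four sp³ carbons, so it is not fully conjugated — not aromatic (cyclohexane ring).
The 7-membered ring has one sp³ carbon, so it is not fully conjugated — not aromatic (cycloheptatriene).
The fused 6/5-membered bicyclic (with one oxygen) is a single π system with 9 sp² atoms and 10 π electrons from ring double bonds plus a heteroatom lone pair. 10 = 4(2)+2, so the system is aromatic and both rings count as aromatic (benzofuran).
The fused 6/5-membered bicyclic (with one N–H) is a single π system with 9 sp² atoms and 10 π electrons from ring double bonds plus a heteroatom lone pair. 10 = 4(2)+2, so the system is aromatic and both rings count as aromatic (indole).
The 5-membered ring with one oxygen and one =N– is planar and fully conjugated; 2 ring double bonds (4 π electrons) plus a heteroatom lone pair (2) give 6 π electrons. Since 6 = 4n+2 (n=1), it is aromatic (oxazole).
6 of the 8 rings are aromatic. Total: 6.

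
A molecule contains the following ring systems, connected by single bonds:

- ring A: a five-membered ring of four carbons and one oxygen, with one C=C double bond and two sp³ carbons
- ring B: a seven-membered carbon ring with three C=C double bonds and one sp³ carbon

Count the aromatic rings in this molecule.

0

Ring A has two sp³ carbons, so it is not fully conjugated — not aromatic (2,3-dihydrofuran).
Ring B has one sp³ carbon, so it is not fully conjugated — not aromatic (cycloheptatriene).
No ring is aromatic. Total: 0.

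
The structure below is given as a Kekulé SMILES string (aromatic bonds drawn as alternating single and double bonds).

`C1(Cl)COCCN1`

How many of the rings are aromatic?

The SMILES encodes a six-membered saturated ring with an oxygen and an N–H nitrogen at positions 1 and 4.
The 6-membered ring with one oxygen and one N–H (1,4) has only sp³ atoms, so it is not fully conjugated — not aromatic (morpholine).

0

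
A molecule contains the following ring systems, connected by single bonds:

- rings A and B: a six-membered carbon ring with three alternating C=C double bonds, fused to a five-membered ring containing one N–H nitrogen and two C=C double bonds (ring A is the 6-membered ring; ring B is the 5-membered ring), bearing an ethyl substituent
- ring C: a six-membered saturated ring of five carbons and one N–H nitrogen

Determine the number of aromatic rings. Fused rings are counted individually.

2

Rings A and B form a fused bicyclic system (with one N–H) with 9 sp² atoms and 10 π electrons from ring double bonds plus a heteroatom lone pair. 10 = 4(2)+2, so the system is aromatic and both rings count as aromatic (indole).
Ring C has only sp³ atoms, so it is not fully conjugated — not aromatic (piperidine).
Aromatic: A, B. Total: 2.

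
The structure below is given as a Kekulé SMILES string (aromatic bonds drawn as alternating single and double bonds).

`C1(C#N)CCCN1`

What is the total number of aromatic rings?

The SMILES encodes a five-membered saturated ring of four carbons and one N–H nitrogen.
The 5-membered ring with one N–H has only sp³ atoms, so it is not fully conjugated — not aromatic (pyrrolidine).

0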